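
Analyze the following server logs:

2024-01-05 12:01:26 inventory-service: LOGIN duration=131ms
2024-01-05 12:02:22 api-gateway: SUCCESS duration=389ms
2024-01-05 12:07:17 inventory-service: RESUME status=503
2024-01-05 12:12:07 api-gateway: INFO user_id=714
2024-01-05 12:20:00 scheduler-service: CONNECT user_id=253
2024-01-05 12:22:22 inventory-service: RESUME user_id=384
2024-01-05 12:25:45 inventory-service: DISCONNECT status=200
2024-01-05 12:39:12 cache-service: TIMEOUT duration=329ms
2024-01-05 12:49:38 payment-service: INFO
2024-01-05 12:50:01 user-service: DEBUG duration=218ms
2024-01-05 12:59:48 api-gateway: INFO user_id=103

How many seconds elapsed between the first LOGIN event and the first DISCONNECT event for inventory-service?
1459

To find the time between events:

1. Locate the first LOGIN event for inventory-service: 2024-01-05 12:01:26
2. Locate the first DISCONNECT event for inventory-service: 2024-01-05 12:25:45
3. Calculate the difference: 2024-01-05 12:25:45 - 2024-01-05 12:01:26 = 1459 seconds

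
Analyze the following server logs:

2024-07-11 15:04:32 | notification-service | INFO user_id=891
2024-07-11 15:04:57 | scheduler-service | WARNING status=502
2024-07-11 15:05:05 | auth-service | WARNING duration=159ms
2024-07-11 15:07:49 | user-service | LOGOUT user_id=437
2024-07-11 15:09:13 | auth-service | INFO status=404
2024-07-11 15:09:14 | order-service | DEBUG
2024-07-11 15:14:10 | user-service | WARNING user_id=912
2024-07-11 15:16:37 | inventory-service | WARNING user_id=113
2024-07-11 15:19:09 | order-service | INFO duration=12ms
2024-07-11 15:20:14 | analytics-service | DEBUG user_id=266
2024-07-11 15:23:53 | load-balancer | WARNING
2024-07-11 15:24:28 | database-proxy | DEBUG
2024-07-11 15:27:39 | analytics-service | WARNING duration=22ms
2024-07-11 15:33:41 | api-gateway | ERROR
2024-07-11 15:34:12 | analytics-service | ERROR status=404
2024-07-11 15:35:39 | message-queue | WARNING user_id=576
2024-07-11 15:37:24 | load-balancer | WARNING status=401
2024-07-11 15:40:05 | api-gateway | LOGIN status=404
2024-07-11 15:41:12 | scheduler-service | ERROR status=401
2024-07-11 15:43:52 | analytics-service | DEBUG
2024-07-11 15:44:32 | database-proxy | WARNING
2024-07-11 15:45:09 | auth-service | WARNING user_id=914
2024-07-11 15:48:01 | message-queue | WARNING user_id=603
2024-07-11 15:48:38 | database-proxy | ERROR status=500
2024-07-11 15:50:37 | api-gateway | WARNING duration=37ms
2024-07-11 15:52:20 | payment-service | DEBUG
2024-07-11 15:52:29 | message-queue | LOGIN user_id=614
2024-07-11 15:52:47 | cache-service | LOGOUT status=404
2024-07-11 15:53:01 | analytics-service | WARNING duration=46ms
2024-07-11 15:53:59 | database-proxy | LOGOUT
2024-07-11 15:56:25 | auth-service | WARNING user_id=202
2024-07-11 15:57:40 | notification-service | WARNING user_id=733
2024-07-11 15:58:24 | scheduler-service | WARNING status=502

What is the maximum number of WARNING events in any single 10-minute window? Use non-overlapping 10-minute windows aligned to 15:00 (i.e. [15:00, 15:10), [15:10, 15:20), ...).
5

To find the burst window:

1. Divide the log period into non-overlapping 10-minute windows starting at 15:00
2. Count WARNING events in each window
3. Find the window with maximum count
4. Maximum events in a window: 5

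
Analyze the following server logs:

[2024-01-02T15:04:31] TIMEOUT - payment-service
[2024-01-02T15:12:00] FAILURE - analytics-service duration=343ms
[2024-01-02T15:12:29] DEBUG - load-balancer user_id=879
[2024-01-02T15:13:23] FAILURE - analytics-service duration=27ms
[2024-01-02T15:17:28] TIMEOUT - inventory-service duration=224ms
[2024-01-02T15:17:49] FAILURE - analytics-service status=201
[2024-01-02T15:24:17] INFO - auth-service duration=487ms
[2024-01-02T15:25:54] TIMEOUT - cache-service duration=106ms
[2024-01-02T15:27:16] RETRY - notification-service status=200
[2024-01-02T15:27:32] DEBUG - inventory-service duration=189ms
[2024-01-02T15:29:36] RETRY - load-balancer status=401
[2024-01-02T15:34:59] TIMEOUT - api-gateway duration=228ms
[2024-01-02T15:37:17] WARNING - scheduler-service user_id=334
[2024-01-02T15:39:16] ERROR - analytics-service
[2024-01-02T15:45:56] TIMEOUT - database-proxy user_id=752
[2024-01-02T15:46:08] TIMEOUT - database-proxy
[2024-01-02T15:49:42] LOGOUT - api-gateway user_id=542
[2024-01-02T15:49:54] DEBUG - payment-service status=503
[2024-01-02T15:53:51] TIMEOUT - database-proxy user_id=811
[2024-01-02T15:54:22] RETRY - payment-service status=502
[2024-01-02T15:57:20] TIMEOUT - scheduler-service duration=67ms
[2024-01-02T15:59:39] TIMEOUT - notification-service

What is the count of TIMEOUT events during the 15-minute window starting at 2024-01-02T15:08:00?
1

To count events in the time window:

1. Window boundaries: 2024-01-02T15:08:00 to 2024-01-02T15:23:00
2. Filter for TIMEOUT events within this window
3. Count matching events: 1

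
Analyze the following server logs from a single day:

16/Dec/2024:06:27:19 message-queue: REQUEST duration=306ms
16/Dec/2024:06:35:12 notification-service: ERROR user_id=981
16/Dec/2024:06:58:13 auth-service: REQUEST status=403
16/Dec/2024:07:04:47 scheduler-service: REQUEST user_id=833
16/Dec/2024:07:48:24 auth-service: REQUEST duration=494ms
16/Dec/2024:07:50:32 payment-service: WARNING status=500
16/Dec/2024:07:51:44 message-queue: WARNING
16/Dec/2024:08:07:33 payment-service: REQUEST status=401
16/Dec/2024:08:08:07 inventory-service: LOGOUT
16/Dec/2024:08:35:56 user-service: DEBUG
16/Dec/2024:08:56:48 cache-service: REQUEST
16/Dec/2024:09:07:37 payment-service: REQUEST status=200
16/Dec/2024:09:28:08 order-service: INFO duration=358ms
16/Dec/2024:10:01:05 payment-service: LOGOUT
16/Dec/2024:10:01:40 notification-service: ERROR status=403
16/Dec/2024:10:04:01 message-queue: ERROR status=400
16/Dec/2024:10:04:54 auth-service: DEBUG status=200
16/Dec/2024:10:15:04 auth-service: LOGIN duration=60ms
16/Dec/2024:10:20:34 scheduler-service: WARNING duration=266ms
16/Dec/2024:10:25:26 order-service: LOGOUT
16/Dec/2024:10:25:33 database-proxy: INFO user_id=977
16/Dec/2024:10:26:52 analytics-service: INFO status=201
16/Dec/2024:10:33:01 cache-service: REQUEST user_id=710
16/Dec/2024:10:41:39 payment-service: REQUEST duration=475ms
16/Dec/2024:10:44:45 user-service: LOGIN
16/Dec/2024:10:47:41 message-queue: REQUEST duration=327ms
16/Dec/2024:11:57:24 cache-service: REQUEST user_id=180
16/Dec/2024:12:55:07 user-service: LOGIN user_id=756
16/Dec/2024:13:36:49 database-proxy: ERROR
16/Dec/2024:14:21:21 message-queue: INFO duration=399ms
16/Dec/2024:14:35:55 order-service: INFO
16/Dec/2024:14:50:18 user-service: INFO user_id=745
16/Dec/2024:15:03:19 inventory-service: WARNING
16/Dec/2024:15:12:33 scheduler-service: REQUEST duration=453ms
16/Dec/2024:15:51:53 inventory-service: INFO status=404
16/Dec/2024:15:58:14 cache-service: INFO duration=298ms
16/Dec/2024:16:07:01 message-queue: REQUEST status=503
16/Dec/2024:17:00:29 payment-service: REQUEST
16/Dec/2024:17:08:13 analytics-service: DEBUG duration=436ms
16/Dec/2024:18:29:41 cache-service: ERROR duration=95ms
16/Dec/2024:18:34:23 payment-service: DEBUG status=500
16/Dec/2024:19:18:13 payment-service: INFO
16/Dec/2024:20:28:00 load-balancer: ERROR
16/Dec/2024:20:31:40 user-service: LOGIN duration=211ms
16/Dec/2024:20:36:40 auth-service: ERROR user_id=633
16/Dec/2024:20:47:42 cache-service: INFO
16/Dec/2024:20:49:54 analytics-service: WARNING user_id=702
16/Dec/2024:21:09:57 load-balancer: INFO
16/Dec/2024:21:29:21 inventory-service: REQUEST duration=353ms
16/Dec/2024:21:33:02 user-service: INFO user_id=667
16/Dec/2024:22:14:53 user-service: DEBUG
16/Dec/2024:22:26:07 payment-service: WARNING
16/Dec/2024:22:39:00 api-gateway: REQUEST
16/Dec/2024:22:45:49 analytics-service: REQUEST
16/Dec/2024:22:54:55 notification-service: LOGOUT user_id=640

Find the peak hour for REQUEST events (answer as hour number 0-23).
10

To find the peak hour:

1. Group all REQUEST events by hour
2. Count events in each hour
3. Find hour with maximum count
4. Peak hour: 10 (with 3 events)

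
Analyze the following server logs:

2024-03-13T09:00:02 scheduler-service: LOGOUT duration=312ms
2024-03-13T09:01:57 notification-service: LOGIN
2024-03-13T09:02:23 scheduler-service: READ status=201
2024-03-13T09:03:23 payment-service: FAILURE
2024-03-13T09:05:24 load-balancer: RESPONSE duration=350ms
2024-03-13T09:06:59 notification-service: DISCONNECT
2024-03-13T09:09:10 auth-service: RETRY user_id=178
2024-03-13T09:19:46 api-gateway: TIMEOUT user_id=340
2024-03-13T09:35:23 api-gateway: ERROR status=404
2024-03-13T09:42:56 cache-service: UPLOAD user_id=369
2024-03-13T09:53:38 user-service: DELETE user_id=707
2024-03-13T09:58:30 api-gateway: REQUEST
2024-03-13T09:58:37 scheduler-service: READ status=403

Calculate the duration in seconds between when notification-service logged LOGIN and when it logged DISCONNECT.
302

To find the time between events:

1. Locate the first LOGIN event for notification-service: 2024-03-13T09:01:57
2. Locate the first DISCONNECT event for notification-service: 2024-03-13T09:06:59
3. Calculate the difference: 2024-03-13T09:06:59 - 2024-03-13T09:01:57 = 302 seconds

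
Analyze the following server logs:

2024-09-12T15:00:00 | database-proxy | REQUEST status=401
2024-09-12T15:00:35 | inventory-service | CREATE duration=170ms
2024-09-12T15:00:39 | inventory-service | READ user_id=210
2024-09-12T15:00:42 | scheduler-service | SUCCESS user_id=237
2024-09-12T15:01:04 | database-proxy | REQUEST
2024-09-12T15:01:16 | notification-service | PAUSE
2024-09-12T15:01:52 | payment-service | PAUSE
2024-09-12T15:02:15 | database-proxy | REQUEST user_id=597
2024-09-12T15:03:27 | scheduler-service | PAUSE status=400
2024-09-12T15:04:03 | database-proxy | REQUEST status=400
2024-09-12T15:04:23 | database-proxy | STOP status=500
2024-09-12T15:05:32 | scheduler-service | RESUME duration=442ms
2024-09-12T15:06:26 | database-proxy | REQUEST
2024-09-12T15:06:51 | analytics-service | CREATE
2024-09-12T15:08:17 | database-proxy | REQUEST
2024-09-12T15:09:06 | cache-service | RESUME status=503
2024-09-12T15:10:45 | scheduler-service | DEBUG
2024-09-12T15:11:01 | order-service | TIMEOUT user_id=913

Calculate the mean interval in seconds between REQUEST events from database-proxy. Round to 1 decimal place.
99.4

To calculate average interval:

1. Find all REQUEST events for database-proxy in order
2. Calculate time gaps between consecutive events
3. Compute mean of gaps: 497 / 5 = 99.4 seconds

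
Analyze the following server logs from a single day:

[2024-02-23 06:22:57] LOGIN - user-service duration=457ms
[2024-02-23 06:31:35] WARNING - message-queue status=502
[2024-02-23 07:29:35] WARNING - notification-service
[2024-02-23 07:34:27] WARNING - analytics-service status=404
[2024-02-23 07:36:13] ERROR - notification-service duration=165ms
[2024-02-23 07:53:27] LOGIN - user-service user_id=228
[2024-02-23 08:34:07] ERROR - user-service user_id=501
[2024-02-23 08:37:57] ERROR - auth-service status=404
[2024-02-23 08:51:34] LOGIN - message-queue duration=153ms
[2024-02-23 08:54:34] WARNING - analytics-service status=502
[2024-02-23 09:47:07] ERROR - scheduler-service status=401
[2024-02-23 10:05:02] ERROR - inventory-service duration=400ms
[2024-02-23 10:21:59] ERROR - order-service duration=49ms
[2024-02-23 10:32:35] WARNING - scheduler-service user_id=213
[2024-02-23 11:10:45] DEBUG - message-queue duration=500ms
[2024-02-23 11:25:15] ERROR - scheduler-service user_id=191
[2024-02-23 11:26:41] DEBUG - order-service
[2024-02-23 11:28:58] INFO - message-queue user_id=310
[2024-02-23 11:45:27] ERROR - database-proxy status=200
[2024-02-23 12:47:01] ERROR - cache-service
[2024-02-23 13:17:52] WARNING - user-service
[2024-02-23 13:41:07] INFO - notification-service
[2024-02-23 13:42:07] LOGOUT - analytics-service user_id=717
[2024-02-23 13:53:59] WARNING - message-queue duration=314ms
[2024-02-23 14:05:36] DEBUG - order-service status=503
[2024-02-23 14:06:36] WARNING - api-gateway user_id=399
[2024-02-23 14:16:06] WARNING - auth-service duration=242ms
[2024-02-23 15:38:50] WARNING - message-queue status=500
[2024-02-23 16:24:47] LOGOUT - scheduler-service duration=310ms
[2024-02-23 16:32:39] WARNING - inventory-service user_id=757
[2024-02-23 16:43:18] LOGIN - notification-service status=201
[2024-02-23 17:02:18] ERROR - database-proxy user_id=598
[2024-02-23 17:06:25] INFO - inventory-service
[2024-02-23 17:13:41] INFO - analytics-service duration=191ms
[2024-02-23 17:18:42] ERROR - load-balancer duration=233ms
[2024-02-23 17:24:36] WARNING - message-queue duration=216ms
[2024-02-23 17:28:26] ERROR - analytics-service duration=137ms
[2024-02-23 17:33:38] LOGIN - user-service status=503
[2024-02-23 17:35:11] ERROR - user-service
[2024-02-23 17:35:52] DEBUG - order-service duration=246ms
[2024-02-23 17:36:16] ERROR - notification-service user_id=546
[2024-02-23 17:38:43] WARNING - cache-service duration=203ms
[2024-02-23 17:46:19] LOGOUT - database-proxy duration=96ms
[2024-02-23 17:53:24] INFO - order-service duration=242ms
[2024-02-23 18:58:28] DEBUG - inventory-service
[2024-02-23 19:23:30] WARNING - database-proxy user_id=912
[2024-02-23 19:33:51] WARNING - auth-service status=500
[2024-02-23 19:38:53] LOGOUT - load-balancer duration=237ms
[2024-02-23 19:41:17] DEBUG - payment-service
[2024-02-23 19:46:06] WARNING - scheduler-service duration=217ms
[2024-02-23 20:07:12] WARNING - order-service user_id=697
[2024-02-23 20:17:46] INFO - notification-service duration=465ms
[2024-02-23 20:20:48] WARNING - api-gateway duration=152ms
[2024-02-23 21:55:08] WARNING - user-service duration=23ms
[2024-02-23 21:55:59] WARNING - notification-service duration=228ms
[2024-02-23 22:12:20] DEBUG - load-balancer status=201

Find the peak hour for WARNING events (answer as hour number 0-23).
19

To find the peak hour:

1. Group all WARNING events by hour
2. Count events in each hour
3. Find hour with maximum count
4. Peak hour: 19 (with 3 events)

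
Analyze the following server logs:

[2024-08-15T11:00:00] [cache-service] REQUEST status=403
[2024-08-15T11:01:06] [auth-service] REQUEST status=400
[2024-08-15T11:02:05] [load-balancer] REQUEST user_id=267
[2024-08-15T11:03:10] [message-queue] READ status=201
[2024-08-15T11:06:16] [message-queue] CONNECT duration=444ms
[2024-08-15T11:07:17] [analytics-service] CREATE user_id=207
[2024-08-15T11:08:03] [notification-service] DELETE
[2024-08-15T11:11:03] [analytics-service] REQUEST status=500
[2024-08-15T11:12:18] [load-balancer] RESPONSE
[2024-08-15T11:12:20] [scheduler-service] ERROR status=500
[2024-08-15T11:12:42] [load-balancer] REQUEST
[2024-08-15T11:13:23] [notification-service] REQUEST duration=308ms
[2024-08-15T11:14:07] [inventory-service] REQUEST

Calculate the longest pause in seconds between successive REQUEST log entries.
538

To find the longest gap:

1. Extract all REQUEST events in chronological order
2. Calculate time differences between consecutive events
3. Find the maximum difference
4. Longest gap: 538 seconds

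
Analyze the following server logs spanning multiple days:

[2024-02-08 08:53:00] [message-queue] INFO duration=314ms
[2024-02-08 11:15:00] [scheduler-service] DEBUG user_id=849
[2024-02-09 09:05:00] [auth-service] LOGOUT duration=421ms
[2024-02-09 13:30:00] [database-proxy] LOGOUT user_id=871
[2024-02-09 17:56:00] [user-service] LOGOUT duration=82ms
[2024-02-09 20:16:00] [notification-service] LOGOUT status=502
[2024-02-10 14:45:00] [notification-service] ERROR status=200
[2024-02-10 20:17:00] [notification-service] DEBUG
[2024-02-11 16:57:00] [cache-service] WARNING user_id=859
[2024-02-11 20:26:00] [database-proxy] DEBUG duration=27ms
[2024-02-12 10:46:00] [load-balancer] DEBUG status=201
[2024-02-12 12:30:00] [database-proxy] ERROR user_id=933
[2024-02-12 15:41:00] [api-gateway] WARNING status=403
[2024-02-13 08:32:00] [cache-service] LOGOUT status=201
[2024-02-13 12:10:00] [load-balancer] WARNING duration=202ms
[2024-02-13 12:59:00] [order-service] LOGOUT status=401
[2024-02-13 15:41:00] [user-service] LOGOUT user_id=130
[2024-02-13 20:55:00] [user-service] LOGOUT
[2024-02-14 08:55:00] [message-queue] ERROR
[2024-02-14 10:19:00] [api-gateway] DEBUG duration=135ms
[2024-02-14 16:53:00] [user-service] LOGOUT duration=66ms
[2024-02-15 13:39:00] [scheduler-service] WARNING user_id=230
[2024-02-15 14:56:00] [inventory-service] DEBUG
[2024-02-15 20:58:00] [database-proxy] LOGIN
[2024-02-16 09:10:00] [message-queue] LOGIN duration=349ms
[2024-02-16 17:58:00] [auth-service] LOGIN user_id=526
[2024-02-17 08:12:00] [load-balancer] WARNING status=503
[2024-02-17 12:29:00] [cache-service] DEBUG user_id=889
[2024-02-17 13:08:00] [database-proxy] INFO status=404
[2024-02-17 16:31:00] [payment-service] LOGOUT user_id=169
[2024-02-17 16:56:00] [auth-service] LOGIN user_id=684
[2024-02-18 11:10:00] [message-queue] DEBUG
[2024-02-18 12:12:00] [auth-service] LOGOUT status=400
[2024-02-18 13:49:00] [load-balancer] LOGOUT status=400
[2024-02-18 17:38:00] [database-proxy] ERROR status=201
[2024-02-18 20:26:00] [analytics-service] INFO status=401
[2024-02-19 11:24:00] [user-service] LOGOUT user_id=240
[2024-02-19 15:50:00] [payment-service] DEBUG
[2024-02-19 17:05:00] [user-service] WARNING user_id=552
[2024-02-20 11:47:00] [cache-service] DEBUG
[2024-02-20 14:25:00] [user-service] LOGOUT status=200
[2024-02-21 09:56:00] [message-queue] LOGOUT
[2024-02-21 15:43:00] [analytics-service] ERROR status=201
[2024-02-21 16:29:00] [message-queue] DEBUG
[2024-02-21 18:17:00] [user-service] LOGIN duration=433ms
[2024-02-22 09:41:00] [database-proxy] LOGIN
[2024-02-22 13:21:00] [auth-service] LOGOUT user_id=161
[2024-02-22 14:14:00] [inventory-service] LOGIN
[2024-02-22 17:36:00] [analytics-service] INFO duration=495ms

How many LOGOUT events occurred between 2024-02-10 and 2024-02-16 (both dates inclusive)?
5

To filter by date range:

1. Date range: 2024-02-10 through 2024-02-16, both dates inclusive
2. Filter for LOGOUT events whose date falls in this range
3. Count matching events: 5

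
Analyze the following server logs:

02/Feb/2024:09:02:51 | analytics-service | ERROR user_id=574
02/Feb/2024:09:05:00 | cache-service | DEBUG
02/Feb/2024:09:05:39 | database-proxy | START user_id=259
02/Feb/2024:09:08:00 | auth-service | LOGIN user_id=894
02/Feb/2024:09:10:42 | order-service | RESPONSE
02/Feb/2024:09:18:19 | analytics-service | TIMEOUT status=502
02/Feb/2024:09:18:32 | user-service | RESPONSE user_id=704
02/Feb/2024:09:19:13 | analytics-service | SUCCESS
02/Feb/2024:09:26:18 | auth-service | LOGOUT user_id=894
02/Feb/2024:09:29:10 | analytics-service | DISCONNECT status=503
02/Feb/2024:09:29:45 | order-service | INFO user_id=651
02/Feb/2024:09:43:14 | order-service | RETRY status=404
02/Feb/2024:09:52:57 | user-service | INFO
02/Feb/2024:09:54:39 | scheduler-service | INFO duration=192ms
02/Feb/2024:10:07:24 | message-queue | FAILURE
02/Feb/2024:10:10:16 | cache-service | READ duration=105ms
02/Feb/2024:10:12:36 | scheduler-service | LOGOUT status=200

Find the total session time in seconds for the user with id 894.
1098

To calculate session duration:

1. Find LOGIN event for user_id=894: 02/Feb/2024:09:08:00
2. Find LOGOUT event for user_id=894: 02/Feb/2024:09:26:18
3. Session duration: 02/Feb/2024:09:26:18 - 02/Feb/2024:09:08:00 = 1098 seconds (18 minutes)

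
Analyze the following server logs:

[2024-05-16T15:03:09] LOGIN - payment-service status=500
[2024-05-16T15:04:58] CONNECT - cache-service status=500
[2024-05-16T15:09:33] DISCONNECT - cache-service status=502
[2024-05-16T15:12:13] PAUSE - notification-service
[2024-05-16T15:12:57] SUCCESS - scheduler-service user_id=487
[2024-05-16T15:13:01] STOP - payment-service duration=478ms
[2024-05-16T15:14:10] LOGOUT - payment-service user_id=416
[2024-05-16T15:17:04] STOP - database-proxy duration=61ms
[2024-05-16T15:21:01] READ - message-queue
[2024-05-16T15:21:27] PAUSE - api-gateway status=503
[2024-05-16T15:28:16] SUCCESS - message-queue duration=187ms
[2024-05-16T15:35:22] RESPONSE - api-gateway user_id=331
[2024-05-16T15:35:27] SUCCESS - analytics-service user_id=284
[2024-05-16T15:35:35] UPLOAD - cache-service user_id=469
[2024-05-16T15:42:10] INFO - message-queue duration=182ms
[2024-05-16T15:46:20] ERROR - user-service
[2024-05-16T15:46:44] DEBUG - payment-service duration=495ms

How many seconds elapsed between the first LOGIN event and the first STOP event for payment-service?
592

To find the time between events:

1. Locate the first LOGIN event for payment-service: 2024-05-16T15:03:09
2. Locate the first STOP event for payment-service: 2024-05-16T15:13:01
3. Calculate the difference: 2024-05-16T15:13:01 - 2024-05-16T15:03:09 = 592 seconds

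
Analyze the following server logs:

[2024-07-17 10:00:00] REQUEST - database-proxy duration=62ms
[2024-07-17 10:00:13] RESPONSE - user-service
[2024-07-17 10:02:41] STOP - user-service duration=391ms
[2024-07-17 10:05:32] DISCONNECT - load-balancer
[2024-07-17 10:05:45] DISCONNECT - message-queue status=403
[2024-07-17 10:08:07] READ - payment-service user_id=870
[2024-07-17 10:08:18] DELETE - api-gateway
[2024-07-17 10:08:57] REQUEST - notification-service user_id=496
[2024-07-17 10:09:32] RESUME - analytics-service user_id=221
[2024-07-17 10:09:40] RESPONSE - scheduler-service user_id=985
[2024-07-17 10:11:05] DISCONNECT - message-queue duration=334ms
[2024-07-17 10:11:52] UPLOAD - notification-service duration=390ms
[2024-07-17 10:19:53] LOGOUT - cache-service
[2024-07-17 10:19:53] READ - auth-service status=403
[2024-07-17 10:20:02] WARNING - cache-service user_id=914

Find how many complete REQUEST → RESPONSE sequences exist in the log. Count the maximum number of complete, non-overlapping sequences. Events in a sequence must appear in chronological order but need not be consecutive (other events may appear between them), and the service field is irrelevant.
2

To count sequences:

1. Look for pattern: REQUEST → RESPONSE
2. Greedily scan the log in chronological order, matching each sequence element in turn (ignoring service)
3. Each time the full pattern completes, increment the count and restart matching from the next event
4. Complete non-overlapping sequences found: 2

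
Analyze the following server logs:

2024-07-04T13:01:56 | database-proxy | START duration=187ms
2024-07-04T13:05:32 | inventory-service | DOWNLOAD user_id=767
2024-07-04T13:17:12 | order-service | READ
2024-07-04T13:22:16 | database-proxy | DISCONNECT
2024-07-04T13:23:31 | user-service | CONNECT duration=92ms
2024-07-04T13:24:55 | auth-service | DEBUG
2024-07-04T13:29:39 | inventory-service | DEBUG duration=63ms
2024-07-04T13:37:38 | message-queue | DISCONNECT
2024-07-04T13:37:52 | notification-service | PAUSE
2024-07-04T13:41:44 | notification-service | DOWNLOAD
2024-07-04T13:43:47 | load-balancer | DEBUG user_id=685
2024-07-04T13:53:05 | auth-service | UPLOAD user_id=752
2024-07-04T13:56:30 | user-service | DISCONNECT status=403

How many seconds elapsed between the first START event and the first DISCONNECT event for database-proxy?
1220

To find the time between events:

1. Locate the first START event for database-proxy: 2024-07-04T13:01:56
2. Locate the first DISCONNECT event for database-proxy: 2024-07-04T13:22:16
3. Calculate the difference: 2024-07-04T13:22:16 - 2024-07-04T13:01:56 = 1220 seconds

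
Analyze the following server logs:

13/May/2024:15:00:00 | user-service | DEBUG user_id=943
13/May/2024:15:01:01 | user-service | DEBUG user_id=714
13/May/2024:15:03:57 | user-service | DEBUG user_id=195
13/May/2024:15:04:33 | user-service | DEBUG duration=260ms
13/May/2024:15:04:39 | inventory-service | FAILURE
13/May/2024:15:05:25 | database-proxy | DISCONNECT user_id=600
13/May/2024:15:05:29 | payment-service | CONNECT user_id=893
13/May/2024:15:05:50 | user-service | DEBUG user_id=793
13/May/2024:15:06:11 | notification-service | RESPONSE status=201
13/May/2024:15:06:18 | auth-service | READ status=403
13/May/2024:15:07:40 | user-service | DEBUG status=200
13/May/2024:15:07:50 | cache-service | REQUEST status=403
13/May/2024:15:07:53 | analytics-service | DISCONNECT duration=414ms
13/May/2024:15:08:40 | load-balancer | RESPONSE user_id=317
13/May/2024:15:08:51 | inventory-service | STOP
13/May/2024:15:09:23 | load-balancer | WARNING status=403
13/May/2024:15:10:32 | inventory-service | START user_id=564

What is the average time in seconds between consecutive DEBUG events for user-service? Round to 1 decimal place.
92.0

To calculate average interval:

1. Find all DEBUG events for user-service in order
2. Calculate time gaps between consecutive events
3. Compute mean of gaps: 460 / 5 = 92.0 seconds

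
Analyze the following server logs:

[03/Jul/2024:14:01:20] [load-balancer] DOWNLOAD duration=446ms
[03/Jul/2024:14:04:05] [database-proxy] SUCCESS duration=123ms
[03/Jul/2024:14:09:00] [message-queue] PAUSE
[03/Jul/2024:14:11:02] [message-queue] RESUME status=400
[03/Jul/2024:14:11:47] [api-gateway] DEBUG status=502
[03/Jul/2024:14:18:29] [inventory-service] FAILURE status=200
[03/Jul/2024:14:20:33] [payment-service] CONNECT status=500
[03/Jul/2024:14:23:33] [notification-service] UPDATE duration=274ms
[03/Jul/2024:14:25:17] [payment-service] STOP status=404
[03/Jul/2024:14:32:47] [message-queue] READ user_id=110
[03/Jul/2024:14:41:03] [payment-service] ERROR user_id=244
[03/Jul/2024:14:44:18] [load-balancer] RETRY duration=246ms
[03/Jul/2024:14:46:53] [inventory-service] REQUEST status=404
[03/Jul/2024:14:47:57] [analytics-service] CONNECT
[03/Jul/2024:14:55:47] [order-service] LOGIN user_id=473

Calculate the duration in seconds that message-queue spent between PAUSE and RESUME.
122

To calculate state duration:

1. Find PAUSE event for message-queue: 03/Jul/2024:14:09:00
2. Find RESUME event for message-queue: 03/Jul/2024:14:11:02
3. Calculate duration: 03/Jul/2024:14:11:02 - 03/Jul/2024:14:09:00 = 122 seconds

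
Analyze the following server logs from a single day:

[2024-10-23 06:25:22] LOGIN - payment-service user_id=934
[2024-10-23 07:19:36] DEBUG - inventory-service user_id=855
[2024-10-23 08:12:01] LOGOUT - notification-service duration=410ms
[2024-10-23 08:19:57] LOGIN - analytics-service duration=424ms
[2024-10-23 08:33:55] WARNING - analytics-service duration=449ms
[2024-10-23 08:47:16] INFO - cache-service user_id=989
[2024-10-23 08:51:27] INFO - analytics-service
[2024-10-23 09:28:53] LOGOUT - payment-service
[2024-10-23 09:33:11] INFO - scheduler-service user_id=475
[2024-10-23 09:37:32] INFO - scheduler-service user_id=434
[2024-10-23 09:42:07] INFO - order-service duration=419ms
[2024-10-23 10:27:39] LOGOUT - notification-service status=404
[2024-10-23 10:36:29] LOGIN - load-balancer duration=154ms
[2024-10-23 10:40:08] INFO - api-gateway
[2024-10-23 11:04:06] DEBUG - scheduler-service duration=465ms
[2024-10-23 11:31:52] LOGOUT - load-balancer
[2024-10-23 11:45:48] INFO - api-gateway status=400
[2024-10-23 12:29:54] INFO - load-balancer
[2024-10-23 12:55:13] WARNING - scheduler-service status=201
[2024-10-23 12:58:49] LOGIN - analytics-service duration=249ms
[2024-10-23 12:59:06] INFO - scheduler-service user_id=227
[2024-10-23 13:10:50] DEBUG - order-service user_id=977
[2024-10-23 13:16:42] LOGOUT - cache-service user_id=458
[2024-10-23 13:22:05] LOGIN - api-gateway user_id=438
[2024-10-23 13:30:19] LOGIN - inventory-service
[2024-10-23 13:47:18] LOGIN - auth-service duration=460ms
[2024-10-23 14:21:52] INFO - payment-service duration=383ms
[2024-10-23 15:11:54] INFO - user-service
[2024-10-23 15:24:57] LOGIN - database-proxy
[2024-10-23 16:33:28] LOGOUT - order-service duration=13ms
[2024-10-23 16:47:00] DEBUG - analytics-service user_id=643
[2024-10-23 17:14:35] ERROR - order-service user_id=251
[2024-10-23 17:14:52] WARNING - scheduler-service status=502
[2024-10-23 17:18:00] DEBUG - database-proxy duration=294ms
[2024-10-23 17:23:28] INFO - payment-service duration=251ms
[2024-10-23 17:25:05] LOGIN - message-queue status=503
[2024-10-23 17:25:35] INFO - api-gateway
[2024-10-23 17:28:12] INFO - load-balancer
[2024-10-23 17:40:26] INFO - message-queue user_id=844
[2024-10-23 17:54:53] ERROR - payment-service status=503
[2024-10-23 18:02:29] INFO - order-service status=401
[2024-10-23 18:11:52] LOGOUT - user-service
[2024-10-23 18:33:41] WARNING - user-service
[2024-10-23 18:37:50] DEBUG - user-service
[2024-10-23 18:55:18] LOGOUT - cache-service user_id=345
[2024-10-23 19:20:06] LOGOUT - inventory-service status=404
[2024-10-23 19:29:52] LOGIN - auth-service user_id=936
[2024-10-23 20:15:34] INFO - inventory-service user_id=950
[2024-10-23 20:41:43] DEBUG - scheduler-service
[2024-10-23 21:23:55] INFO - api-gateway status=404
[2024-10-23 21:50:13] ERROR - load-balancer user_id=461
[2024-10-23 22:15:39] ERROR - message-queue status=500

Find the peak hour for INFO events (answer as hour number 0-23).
17

To find the peak hour:

1. Group all INFO events by hour
2. Count events in each hour
3. Find hour with maximum count
4. Peak hour: 17 (with 4 events)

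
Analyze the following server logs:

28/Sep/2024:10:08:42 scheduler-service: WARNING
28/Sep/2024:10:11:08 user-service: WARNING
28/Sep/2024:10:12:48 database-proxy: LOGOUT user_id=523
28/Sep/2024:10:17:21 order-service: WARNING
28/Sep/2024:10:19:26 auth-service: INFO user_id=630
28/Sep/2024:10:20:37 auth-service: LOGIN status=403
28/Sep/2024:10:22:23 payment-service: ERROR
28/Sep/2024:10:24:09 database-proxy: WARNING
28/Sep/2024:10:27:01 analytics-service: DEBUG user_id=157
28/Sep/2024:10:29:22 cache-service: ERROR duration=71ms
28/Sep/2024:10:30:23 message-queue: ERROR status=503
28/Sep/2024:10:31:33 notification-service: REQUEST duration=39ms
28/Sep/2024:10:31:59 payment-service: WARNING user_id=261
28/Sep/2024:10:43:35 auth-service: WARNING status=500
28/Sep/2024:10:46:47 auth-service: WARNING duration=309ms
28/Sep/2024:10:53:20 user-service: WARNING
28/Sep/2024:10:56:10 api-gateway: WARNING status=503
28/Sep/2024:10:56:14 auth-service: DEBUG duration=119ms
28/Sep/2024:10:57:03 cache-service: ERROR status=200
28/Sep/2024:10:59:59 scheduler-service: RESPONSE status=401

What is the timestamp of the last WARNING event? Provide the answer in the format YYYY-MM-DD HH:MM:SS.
2024-09-28 10:56:10

To find the last event:

1. Filter for all WARNING events
2. Sort by timestamp
3. Select the last one
4. Timestamp: 2024-09-28 10:56:10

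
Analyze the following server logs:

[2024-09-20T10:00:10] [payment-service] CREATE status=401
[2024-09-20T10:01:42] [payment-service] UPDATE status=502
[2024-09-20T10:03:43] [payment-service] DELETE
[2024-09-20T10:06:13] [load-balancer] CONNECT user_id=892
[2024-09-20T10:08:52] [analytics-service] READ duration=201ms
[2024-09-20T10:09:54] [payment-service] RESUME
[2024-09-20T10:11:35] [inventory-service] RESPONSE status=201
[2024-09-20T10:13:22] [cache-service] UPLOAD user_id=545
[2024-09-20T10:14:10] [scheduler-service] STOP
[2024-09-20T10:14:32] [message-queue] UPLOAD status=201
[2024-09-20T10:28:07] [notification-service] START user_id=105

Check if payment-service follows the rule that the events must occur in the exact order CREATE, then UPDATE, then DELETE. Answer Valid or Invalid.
Valid

To validate ordering:

1. Required order: CREATE → UPDATE → DELETE
2. Rule: the events must occur in the exact order CREATE, then UPDATE, then DELETE
3. Check actual order of events for payment-service
4. Result: Valid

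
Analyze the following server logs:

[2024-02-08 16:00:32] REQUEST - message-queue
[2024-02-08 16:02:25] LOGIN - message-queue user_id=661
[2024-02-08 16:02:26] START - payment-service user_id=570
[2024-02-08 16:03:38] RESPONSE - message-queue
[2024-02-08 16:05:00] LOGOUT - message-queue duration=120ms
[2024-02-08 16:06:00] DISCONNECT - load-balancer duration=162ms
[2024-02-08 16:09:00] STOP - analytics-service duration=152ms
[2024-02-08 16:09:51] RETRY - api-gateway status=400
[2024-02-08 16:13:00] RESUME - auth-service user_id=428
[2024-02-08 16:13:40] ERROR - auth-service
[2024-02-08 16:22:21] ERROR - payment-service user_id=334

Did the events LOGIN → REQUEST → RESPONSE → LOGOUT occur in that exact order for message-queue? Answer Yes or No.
No

To verify sequence order:

1. Find all events in sequence LOGIN → REQUEST → RESPONSE → LOGOUT for message-queue
2. Extract their timestamps
3. Check if timestamps are in ascending order
4. Result: No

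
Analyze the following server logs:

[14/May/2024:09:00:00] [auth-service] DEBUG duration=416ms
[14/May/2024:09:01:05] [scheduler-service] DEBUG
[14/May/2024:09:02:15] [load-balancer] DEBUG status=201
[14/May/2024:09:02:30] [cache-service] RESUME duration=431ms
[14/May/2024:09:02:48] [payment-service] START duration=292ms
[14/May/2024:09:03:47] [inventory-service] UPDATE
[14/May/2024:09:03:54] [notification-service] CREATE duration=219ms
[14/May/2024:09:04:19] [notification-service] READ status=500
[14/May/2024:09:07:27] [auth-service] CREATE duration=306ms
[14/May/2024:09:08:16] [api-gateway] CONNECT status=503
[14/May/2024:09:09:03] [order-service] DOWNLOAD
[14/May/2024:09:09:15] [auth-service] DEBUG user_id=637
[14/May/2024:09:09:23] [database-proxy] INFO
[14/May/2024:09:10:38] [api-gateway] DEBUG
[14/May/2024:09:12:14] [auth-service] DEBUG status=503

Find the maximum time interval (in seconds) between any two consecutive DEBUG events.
420

To find the longest gap:

1. Extract all DEBUG events in chronological order
2. Calculate time differences between consecutive events
3. Find the maximum difference
4. Longest gap: 420 seconds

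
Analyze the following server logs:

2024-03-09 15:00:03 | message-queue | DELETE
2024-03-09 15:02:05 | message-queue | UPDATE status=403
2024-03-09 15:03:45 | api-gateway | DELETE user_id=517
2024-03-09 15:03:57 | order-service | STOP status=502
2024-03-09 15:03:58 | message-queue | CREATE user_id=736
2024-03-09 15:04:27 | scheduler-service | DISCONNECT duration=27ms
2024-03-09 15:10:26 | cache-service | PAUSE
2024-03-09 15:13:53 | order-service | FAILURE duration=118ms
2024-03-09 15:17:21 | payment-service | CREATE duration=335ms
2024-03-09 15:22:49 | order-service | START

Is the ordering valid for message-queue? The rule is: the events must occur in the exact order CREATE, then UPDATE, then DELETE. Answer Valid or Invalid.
Invalid

To validate ordering:

1. Required order: CREATE → UPDATE → DELETE
2. Rule: the events must occur in the exact order CREATE, then UPDATE, then DELETE
3. Check actual order of events for message-queue
4. Result: Invalid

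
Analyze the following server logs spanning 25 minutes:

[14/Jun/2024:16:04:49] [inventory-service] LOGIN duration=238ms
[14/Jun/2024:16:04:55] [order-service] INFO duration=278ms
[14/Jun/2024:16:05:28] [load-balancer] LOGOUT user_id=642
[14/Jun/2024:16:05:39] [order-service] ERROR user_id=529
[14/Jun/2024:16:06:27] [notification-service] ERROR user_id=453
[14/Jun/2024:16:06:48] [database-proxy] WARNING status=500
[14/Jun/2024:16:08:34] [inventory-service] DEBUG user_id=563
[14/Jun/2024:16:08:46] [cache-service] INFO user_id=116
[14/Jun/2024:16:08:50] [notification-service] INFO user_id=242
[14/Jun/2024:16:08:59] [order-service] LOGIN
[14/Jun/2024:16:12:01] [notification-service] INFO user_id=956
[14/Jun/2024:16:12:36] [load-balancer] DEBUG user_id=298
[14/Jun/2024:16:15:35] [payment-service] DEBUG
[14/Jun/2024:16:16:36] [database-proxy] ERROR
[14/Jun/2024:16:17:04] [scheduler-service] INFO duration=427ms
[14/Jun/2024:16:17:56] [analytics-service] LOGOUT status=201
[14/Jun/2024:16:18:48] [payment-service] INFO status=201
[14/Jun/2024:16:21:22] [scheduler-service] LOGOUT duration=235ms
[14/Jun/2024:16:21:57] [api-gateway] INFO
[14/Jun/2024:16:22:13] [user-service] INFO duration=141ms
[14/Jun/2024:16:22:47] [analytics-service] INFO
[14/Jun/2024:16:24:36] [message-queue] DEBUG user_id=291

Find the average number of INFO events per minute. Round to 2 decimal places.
0.36

To calculate the rate:

1. Count total INFO events: 9
2. Total time period: 25 minutes
3. Rate = 9 / 25 = 0.36 events per minute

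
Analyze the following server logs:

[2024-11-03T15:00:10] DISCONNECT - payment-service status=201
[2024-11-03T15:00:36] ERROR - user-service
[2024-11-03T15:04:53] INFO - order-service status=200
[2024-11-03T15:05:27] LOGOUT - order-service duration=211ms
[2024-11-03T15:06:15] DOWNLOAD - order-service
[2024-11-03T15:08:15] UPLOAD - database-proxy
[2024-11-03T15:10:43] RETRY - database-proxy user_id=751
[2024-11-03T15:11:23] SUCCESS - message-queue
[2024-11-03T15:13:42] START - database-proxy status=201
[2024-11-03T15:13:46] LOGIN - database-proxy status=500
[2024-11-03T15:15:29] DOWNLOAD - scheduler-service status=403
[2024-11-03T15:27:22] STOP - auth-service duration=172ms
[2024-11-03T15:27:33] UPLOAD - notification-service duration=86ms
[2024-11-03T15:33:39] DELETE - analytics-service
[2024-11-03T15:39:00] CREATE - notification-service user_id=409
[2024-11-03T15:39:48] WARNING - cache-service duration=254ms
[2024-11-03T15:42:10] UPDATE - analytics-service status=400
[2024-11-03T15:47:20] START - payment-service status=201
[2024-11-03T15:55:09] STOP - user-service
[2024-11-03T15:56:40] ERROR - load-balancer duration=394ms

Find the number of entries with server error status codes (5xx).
1

To find matching entries:

1. Pattern to match: server error status codes (5xx)
2. Scan each log entry for the pattern
3. Count matches: 1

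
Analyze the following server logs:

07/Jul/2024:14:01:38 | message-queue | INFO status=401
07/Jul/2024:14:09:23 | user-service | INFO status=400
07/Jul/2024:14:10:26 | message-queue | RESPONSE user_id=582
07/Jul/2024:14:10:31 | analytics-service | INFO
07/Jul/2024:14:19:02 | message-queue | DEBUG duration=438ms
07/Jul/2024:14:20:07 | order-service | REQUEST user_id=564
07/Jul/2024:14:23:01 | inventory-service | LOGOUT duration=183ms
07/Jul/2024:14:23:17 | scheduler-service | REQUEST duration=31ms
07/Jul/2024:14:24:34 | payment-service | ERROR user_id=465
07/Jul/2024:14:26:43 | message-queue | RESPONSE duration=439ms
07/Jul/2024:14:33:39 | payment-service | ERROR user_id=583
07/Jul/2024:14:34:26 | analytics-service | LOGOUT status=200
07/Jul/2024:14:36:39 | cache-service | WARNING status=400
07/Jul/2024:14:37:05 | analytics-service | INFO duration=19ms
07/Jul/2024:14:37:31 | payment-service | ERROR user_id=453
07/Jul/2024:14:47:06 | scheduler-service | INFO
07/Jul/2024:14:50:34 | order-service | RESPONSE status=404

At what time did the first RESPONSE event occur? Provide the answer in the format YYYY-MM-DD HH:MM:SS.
2024-07-07 14:10:26

To find the first event:

1. Filter for all RESPONSE events
2. Sort by timestamp
3. Select the first one
4. Timestamp: 2024-07-07 14:10:26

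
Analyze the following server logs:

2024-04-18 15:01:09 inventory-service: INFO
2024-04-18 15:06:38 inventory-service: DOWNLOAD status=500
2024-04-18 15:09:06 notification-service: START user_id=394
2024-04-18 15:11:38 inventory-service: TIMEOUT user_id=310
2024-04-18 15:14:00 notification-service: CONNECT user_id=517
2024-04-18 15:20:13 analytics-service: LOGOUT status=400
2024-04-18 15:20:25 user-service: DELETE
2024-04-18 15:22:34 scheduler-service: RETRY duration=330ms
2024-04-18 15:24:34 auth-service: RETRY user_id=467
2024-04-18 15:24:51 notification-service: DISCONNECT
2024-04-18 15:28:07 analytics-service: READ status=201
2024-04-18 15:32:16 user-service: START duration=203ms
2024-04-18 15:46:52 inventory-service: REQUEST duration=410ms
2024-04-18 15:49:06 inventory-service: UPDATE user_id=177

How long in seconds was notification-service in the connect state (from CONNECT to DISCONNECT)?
651

To calculate state duration:

1. Find CONNECT event for notification-service: 2024-04-18 15:14:00
2. Find DISCONNECT event for notification-service: 2024-04-18 15:24:51
3. Calculate duration: 2024-04-18 15:24:51 - 2024-04-18 15:14:00 = 651 seconds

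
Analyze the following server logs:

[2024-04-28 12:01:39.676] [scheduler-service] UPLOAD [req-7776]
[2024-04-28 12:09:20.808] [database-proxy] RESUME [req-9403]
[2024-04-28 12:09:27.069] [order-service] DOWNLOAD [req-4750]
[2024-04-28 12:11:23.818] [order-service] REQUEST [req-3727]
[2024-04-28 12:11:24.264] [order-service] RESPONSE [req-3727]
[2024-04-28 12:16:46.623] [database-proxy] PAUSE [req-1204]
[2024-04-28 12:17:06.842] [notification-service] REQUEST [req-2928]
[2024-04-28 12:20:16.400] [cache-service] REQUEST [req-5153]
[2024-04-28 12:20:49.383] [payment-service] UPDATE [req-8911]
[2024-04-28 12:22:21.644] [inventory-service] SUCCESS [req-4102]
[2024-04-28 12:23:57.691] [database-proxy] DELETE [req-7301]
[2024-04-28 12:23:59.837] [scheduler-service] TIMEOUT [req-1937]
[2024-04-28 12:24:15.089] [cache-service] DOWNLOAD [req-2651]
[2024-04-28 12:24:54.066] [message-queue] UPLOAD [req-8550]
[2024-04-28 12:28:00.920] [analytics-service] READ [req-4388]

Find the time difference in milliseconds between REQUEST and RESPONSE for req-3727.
446

To calculate latency:

1. Find REQUEST with id req-3727: 2024-04-28 12:11:23.818
2. Find RESPONSE with id req-3727: 2024-04-28 12:11:24.264
3. Latency: 2024-04-28 12:11:24.264 - 2024-04-28 12:11:23.818 = 446ms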